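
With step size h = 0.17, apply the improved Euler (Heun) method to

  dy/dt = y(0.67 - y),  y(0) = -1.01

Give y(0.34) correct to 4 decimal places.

Heun: k1 = f(t_n, y_n); k2 = f(t_n + h, y_n + h·k1); y_{n+1} = y_n + (h/2)·(k1 + k2).
t=0.000000, y=-1.010000:
  k1 = f(0.000000, -1.010000) = -1.696800
  k2 = f(0.170000, -1.298456) = -2.555954
  y ← -1.010000 + (0.17/2)·(-1.696800 + (-2.555954)) = -1.371484
t=0.170000, y=-1.371484:
  k1 = f(0.170000, -1.371484) = -2.799863
  k2 = f(0.340000, -1.847461) = -4.650910
  y ← -1.371484 + (0.17/2)·(-2.799863 + (-4.650910)) = -2.004800
y(0.34) ≈ -2.0048

-2.0048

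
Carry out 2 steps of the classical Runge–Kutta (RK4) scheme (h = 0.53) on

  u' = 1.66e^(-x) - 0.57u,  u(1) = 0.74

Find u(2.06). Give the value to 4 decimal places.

0.6885

RK4: k1 = f(x_n, u_n); k2 = f(x_n + h/2, u_n + (h/2)·k1); k3 = f(x_n + h/2, u_n + (h/2)·k2); k4 = f(x_n + h, u_n + h·k3); u_{n+1} = u_n + (h/6)·(k1 + 2k2 + 2k3 + k4).
x=1.000000, u=0.740000:
  k1 = f(1.000000, 0.740000) = 0.188880
  k2 = f(1.265000, 0.790053) = 0.018187
  k3 = f(1.265000, 0.744820) = 0.043970
  k4 = f(1.530000, 0.763304) = -0.075634
  u ← 0.740000 + (0.53/6)·(k1 + 2k2 + 2k3 + k4) = 0.760984
x=1.530000, u=0.760984:
  k1 = f(1.530000, 0.760984) = -0.074312
  k2 = f(1.795000, 0.741292) = -0.146765
  k3 = f(1.795000, 0.722092) = -0.135821
  k4 = f(2.060000, 0.688999) = -0.181156
  u ← 0.760984 + (0.53/6)·(k1 + 2k2 + 2k3 + k4) = 0.688495
u(2.06) ≈ 0.6885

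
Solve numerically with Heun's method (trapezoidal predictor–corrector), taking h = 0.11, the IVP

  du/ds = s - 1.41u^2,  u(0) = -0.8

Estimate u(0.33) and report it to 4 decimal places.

-1.1921

Heun: k1 = f(s_n, u_n); k2 = f(s_n + h, u_n + h·k1); u_{n+1} = u_n + (h/2)·(k1 + k2).
s=0.000000, u=-0.800000:
  k1 = f(0.000000, -0.800000) = -0.902400
  k2 = f(0.110000, -0.899264) = -1.030233
  u ← -0.800000 + (0.11/2)·(-0.902400 + (-1.030233)) = -0.906295
s=0.110000, u=-0.906295:
  k1 = f(0.110000, -0.906295) = -1.048132
  k2 = f(0.220000, -1.021589) = -1.251539
  u ← -0.906295 + (0.11/2)·(-1.048132 + (-1.251539)) = -1.032777
s=0.220000, u=-1.032777:
  k1 = f(0.220000, -1.032777) = -1.283945
  k2 = f(0.330000, -1.174011) = -1.613405
  u ← -1.032777 + (0.11/2)·(-1.283945 + (-1.613405)) = -1.192131
u(0.33) ≈ -1.1921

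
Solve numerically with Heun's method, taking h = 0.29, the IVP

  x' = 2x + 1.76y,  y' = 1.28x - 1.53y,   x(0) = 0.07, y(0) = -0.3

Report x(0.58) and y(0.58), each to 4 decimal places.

-0.1711, -0.1614

Heun on (x,y): k1 = f(t_n, state_n); k2 = f(t_n + h, state_n + h·k1); state_{n+1} = state_n + (h/2)·(k1 + k2).
0.000000: (0.070000, -0.300000)
  k1 = (-0.388000, 0.548600)
  predictor → (-0.042520, -0.140906)
  k2 = (-0.333035, 0.161161)
  → (-0.034550, -0.197085)
0.290000: (-0.034550, -0.197085)
  k1 = (-0.415969, 0.257316)
  predictor → (-0.155181, -0.122463)
  k2 = (-0.525897, -0.011263)
  → (-0.171121, -0.161407)
(x(0.58), y(0.58)) ≈ (-0.1711, -0.1614)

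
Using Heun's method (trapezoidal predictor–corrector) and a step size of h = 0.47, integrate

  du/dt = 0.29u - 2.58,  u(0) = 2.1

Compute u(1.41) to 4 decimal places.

-1.3217

Heun: k1 = f(t_n, u_n); k2 = f(t_n + h, u_n + h·k1); u_{n+1} = u_n + (h/2)·(k1 + k2).
t=0.000000, u=2.100000:
  k1 = f(0.000000, 2.100000) = -1.971000
  k2 = f(0.470000, 1.173630) = -2.239647
  u ← 2.100000 + (0.47/2)·(-1.971000 + (-2.239647)) = 1.110498
t=0.470000, u=1.110498:
  k1 = f(0.470000, 1.110498) = -2.257956
  k2 = f(0.940000, 0.049259) = -2.565715
  u ← 1.110498 + (0.47/2)·(-2.257956 + (-2.565715)) = -0.023065
t=0.940000, u=-0.023065:
  k1 = f(0.940000, -0.023065) = -2.586689
  k2 = f(1.410000, -1.238808) = -2.939254
  u ← -0.023065 + (0.47/2)·(-2.586689 + (-2.939254)) = -1.321661
u(1.41) ≈ -1.3217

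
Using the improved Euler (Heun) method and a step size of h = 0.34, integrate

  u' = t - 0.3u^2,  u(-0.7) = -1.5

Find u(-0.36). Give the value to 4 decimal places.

-1.9924

Heun: k1 = f(t_n, u_n); k2 = f(t_n + h, u_n + h·k1); u_{n+1} = u_n + (h/2)·(k1 + k2).
t=-0.700000, u=-1.500000:
  k1 = f(-0.700000, -1.500000) = -1.375000
  k2 = f(-0.360000, -1.967500) = -1.521317
  u ← -1.500000 + (0.34/2)·(-1.375000 + (-1.521317)) = -1.992374
u(-0.36) ≈ -1.9924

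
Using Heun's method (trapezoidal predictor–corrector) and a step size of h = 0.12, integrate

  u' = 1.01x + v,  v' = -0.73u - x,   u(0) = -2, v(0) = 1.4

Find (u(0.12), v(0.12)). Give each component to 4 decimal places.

Heun on (u,v): k1 = f(x_n, state_n); k2 = f(x_n + h, state_n + h·k1); state_{n+1} = state_n + (h/2)·(k1 + k2).
0.000000: (-2.000000, 1.400000)
  k1 = (1.400000, 1.460000)
  predictor → (-1.832000, 1.575200)
  k2 = (1.696400, 1.217360)
  → (-1.814216, 1.560642)
(u(0.12), v(0.12)) ≈ (-1.8142, 1.5606)

-1.8142, 1.5606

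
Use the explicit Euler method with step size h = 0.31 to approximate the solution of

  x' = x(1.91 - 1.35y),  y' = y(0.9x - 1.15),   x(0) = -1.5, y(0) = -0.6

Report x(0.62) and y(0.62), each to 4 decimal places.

-4.5580, 0.0173

Euler on (x,y): x_{n+1} = x_n + h·x', y_{n+1} = y_n + h·y'.
0.000000: (-1.500000, -0.600000); f=(-4.080000, 1.500000) → (-2.764800, -0.135000)
0.310000: (-2.764800, -0.135000); f=(-5.784653, 0.491173) → (-4.558042, 0.017264)
(x(0.62), y(0.62)) ≈ (-4.5580, 0.0173)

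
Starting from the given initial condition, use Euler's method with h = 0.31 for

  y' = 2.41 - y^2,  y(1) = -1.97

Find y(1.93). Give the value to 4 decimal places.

-6.5610

Euler: y_{n+1} = y_n + h·f(t_n, y_n).
t=1.000000, y=-1.970000: f=-1.470900 → y ← -1.970000 + 0.31·(-1.470900) = -2.425979
t=1.310000, y=-2.425979: f=-3.475374 → y ← -2.425979 + 0.31·(-3.475374) = -3.503345
t=1.620000, y=-3.503345: f=-9.863426 → y ← -3.503345 + 0.31·(-9.863426) = -6.561007
y(1.93) ≈ -6.5610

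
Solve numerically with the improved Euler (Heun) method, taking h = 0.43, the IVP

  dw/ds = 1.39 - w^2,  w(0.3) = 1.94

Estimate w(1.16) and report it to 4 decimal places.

1.3625

Heun: k1 = f(s_n, w_n); k2 = f(s_n + h, w_n + h·k1); w_{n+1} = w_n + (h/2)·(k1 + k2).
s=0.300000, w=1.940000:
  k1 = f(0.300000, 1.940000) = -2.373600
  k2 = f(0.730000, 0.919352) = 0.544792
  w ← 1.940000 + (0.43/2)·(-2.373600 + 0.544792) = 1.546806
s=0.730000, w=1.546806:
  k1 = f(0.730000, 1.546806) = -1.002610
  k2 = f(1.160000, 1.115684) = 0.145249
  w ← 1.546806 + (0.43/2)·(-1.002610 + 0.145249) = 1.362474
w(1.16) ≈ 1.3625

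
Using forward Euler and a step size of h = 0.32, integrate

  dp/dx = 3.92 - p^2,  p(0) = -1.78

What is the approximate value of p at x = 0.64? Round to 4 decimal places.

Euler: p_{n+1} = p_n + h·f(x_n, p_n).
x=0.000000, p=-1.780000: f=0.751600 → p ← -1.780000 + 0.32·0.751600 = -1.539488
x=0.320000, p=-1.539488: f=1.549977 → p ← -1.539488 + 0.32·1.549977 = -1.043495
p(0.64) ≈ -1.0435

-1.0435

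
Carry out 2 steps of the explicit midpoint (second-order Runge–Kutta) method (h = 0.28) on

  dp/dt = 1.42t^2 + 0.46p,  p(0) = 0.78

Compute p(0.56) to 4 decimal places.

1.0895

Midpoint: k1 = f(t_n, p_n); k2 = f(t_n + h/2, p_n + (h/2)·k1); p_{n+1} = p_n + h·k2.
t=0.000000, p=0.780000:
  k1 = f(0.000000, 0.780000) = 0.358800
  k2 = f(0.140000, 0.830232) = 0.409739
  p ← 0.780000 + 0.28·0.409739 = 0.894727
t=0.280000, p=0.894727:
  k1 = f(0.280000, 0.894727) = 0.522902
  k2 = f(0.420000, 0.967933) = 0.695737
  p ← 0.894727 + 0.28·0.695737 = 1.089533
p(0.56) ≈ 1.0895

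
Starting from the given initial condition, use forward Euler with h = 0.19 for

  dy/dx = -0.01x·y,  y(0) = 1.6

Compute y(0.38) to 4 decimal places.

1.5994

Euler: y_{n+1} = y_n + h·f(x_n, y_n).
x=0.000000, y=1.600000: f=0.000000 → y ← 1.600000 + 0.19·0.000000 = 1.600000
x=0.190000, y=1.600000: f=-0.003040 → y ← 1.600000 + 0.19·(-0.003040) = 1.599422
y(0.38) ≈ 1.5994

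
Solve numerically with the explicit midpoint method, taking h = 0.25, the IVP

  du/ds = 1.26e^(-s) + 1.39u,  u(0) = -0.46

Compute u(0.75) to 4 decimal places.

Midpoint: k1 = f(s_n, u_n); k2 = f(s_n + h/2, u_n + (h/2)·k1); u_{n+1} = u_n + h·k2.
s=0.000000, u=-0.460000:
  k1 = f(0.000000, -0.460000) = 0.620600
  k2 = f(0.125000, -0.382425) = 0.580375
  u ← -0.460000 + 0.25·0.580375 = -0.314906
s=0.250000, u=-0.314906:
  k1 = f(0.250000, -0.314906) = 0.543569
  k2 = f(0.375000, -0.246960) = 0.522710
  u ← -0.314906 + 0.25·0.522710 = -0.184229
s=0.500000, u=-0.184229:
  k1 = f(0.500000, -0.184229) = 0.508151
  k2 = f(0.625000, -0.120710) = 0.506643
  u ← -0.184229 + 0.25·0.506643 = -0.057568
u(0.75) ≈ -0.0576

-0.0576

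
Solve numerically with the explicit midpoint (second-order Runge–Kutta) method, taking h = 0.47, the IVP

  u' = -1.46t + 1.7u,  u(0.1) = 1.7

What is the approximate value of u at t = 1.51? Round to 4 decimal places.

12.3411

Midpoint: k1 = f(t_n, u_n); k2 = f(t_n + h/2, u_n + (h/2)·k1); u_{n+1} = u_n + h·k2.
t=0.100000, u=1.700000:
  k1 = f(0.100000, 1.700000) = 2.744000
  k2 = f(0.335000, 2.344840) = 3.497128
  u ← 1.700000 + 0.47·3.497128 = 3.343650
t=0.570000, u=3.343650:
  k1 = f(0.570000, 3.343650) = 4.852005
  k2 = f(0.805000, 4.483871) = 6.447281
  u ← 3.343650 + 0.47·6.447281 = 6.373872
t=1.040000, u=6.373872:
  k1 = f(1.040000, 6.373872) = 9.317183
  k2 = f(1.275000, 8.563410) = 12.696298
  u ← 6.373872 + 0.47·12.696298 = 12.341132
u(1.51) ≈ 12.3411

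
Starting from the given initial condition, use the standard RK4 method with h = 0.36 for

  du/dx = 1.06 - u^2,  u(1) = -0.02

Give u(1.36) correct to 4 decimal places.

0.3474

RK4: k1 = f(x_n, u_n); k2 = f(x_n + h/2, u_n + (h/2)·k1); k3 = f(x_n + h/2, u_n + (h/2)·k2); k4 = f(x_n + h, u_n + h·k3); u_{n+1} = u_n + (h/6)·(k1 + 2k2 + 2k3 + k4).
x=1.000000, u=-0.020000:
  k1 = f(1.000000, -0.020000) = 1.059600
  k2 = f(1.180000, 0.170728) = 1.030852
  k3 = f(1.180000, 0.165553) = 1.032592
  k4 = f(1.360000, 0.351733) = 0.936284
  u ← -0.020000 + (0.36/6)·(k1 + 2k2 + 2k3 + k4) = 0.347366
u(1.36) ≈ 0.3474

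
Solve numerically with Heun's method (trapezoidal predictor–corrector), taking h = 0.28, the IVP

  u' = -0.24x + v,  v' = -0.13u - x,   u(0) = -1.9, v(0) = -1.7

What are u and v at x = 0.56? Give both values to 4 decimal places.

Heun on (u,v): k1 = f(x_n, state_n); k2 = f(x_n + h, state_n + h·k1); state_{n+1} = state_n + (h/2)·(k1 + k2).
0.000000: (-1.900000, -1.700000)
  k1 = (-1.700000, 0.247000)
  predictor → (-2.376000, -1.630840)
  k2 = (-1.698040, 0.028880)
  → (-2.375726, -1.661377)
0.280000: (-2.375726, -1.661377)
  k1 = (-1.728577, 0.028844)
  predictor → (-2.859727, -1.653300)
  k2 = (-1.787700, -0.188235)
  → (-2.868004, -1.683692)
(u(0.56), v(0.56)) ≈ (-2.8680, -1.6837)

-2.8680, -1.6837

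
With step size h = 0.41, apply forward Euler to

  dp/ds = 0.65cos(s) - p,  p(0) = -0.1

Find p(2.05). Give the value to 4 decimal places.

0.1728

Euler: p_{n+1} = p_n + h·f(s_n, p_n).
s=0.000000, p=-0.100000: f=0.750000 → p ← -0.100000 + 0.41·0.750000 = 0.207500
s=0.410000, p=0.207500: f=0.388629 → p ← 0.207500 + 0.41·0.388629 = 0.366838
s=0.820000, p=0.366838: f=0.076606 → p ← 0.366838 + 0.41·0.076606 = 0.398246
s=1.230000, p=0.398246: f=-0.180992 → p ← 0.398246 + 0.41·(-0.180992) = 0.324040
s=1.640000, p=0.324040: f=-0.368986 → p ← 0.324040 + 0.41·(-0.368986) = 0.172755
p(2.05) ≈ 0.1728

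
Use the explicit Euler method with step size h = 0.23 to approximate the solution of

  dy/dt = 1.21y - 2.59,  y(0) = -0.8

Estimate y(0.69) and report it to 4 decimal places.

Euler: y_{n+1} = y_n + h·f(t_n, y_n).
t=0.000000, y=-0.800000: f=-3.558000 → y ← -0.800000 + 0.23·(-3.558000) = -1.618340
t=0.230000, y=-1.618340: f=-4.548191 → y ← -1.618340 + 0.23·(-4.548191) = -2.664424
t=0.460000, y=-2.664424: f=-5.813953 → y ← -2.664424 + 0.23·(-5.813953) = -4.001633
y(0.69) ≈ -4.0016

-4.0016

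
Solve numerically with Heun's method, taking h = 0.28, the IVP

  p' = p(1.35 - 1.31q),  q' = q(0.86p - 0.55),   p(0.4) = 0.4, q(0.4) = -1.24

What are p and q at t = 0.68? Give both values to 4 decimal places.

0.8622, -1.2174

Heun on (p,q): k1 = f(t_n, state_n); k2 = f(t_n + h, state_n + h·k1); state_{n+1} = state_n + (h/2)·(k1 + k2).
0.400000: (0.400000, -1.240000)
  k1 = (1.189760, 0.255440)
  predictor → (0.733133, -1.168477)
  k2 = (2.111939, -0.094056)
  → (0.862238, -1.217406)
(p(0.68), q(0.68)) ≈ (0.8622, -1.2174)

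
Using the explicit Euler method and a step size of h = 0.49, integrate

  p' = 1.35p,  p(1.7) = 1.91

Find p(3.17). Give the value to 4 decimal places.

Euler: p_{n+1} = p_n + h·f(x_n, p_n).
x=1.700000, p=1.910000: f=2.578500 → p ← 1.910000 + 0.49·2.578500 = 3.173465
x=2.190000, p=3.173465: f=4.284178 → p ← 3.173465 + 0.49·4.284178 = 5.272712
x=2.680000, p=5.272712: f=7.118161 → p ← 5.272712 + 0.49·7.118161 = 8.760611
p(3.17) ≈ 8.7606

8.7606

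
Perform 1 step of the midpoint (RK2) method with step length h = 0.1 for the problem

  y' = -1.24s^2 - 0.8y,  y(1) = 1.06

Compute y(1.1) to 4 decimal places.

Midpoint: k1 = f(s_n, y_n); k2 = f(s_n + h/2, y_n + (h/2)·k1); y_{n+1} = y_n + h·k2.
s=1.000000, y=1.060000:
  k1 = f(1.000000, 1.060000) = -2.088000
  k2 = f(1.050000, 0.955600) = -2.131580
  y ← 1.060000 + 0.1·(-2.131580) = 0.846842
y(1.1) ≈ 0.8468

0.8468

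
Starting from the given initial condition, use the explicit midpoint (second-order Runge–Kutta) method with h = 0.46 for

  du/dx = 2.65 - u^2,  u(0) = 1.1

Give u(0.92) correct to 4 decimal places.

1.4902

Midpoint: k1 = f(x_n, u_n); k2 = f(x_n + h/2, u_n + (h/2)·k1); u_{n+1} = u_n + h·k2.
x=0.000000, u=1.100000:
  k1 = f(0.000000, 1.100000) = 1.440000
  k2 = f(0.230000, 1.431200) = 0.601667
  u ← 1.100000 + 0.46·0.601667 = 1.376767
x=0.460000, u=1.376767:
  k1 = f(0.460000, 1.376767) = 0.754514
  k2 = f(0.690000, 1.550305) = 0.246555
  u ← 1.376767 + 0.46·0.246555 = 1.490182
u(0.92) ≈ 1.4902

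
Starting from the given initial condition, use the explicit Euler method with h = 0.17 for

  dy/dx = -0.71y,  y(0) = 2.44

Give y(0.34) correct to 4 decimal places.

Euler: y_{n+1} = y_n + h·f(x_n, y_n).
x=0.000000, y=2.440000: f=-1.732400 → y ← 2.440000 + 0.17·(-1.732400) = 2.145492
x=0.170000, y=2.145492: f=-1.523299 → y ← 2.145492 + 0.17·(-1.523299) = 1.886531
y(0.34) ≈ 1.8865

1.8865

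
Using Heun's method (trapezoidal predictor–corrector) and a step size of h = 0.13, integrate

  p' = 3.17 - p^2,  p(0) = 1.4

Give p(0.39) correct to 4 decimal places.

1.6714

Heun: k1 = f(s_n, p_n); k2 = f(s_n + h, p_n + h·k1); p_{n+1} = p_n + (h/2)·(k1 + k2).
s=0.000000, p=1.400000:
  k1 = f(0.000000, 1.400000) = 1.210000
  k2 = f(0.130000, 1.557300) = 0.744817
  p ← 1.400000 + (0.13/2)·(1.210000 + 0.744817) = 1.527063
s=0.130000, p=1.527063:
  k1 = f(0.130000, 1.527063) = 0.838078
  k2 = f(0.260000, 1.636013) = 0.493461
  p ← 1.527063 + (0.13/2)·(0.838078 + 0.493461) = 1.613613
s=0.260000, p=1.613613:
  k1 = f(0.260000, 1.613613) = 0.566253
  k2 = f(0.390000, 1.687226) = 0.323269
  p ← 1.613613 + (0.13/2)·(0.566253 + 0.323269) = 1.671432
p(0.39) ≈ 1.6714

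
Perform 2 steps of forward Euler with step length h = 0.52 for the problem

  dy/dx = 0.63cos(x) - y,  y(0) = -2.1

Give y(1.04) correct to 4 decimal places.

-0.0423

Euler: y_{n+1} = y_n + h·f(x_n, y_n).
x=0.000000, y=-2.100000: f=2.730000 → y ← -2.100000 + 0.52·2.730000 = -0.680400
x=0.520000, y=-0.680400: f=1.227126 → y ← -0.680400 + 0.52·1.227126 = -0.042294
y(1.04) ≈ -0.0423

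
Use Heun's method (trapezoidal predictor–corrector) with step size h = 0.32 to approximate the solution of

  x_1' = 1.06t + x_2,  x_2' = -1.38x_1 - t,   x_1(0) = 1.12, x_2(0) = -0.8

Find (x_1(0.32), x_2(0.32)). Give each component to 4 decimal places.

0.8391, -1.2893

Heun on (x_1,x_2): k1 = f(t_n, state_n); k2 = f(t_n + h, state_n + h·k1); state_{n+1} = state_n + (h/2)·(k1 + k2).
0.000000: (1.120000, -0.800000)
  k1 = (-0.800000, -1.545600)
  predictor → (0.864000, -1.294592)
  k2 = (-0.955392, -1.512320)
  → (0.839137, -1.289267)
(x_1(0.32), x_2(0.32)) ≈ (0.8391, -1.2893)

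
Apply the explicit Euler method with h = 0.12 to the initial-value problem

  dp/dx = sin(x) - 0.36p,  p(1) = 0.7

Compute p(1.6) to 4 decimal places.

Euler: p_{n+1} = p_n + h·f(x_n, p_n).
x=1.000000, p=0.700000: f=0.589471 → p ← 0.700000 + 0.12·0.589471 = 0.770737
x=1.120000, p=0.770737: f=0.622635 → p ← 0.770737 + 0.12·0.622635 = 0.845453
x=1.240000, p=0.845453: f=0.641421 → p ← 0.845453 + 0.12·0.641421 = 0.922423
x=1.360000, p=0.922423: f=0.645792 → p ← 0.922423 + 0.12·0.645792 = 0.999918
x=1.480000, p=0.999918: f=0.635910 → p ← 0.999918 + 0.12·0.635910 = 1.076228
p(1.6) ≈ 1.0762

1.0762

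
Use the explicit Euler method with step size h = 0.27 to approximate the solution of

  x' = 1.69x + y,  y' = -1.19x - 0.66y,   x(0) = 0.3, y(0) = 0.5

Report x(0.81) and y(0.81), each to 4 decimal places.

Euler on (x,y): x_{n+1} = x_n + h·x', y_{n+1} = y_n + h·y'.
0.000000: (0.300000, 0.500000); f=(1.007000, -0.687000) → (0.571890, 0.314510)
0.270000: (0.571890, 0.314510); f=(1.281004, -0.888126) → (0.917761, 0.074716)
0.540000: (0.917761, 0.074716); f=(1.625732, -1.141448) → (1.356709, -0.233475)
(x(0.81), y(0.81)) ≈ (1.3567, -0.2335)

1.3567, -0.2335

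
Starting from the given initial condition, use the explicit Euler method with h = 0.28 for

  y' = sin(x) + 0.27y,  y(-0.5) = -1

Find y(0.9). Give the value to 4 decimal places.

-1.4128

Euler: y_{n+1} = y_n + h·f(x_n, y_n).
x=-0.500000, y=-1.000000: f=-0.749426 → y ← -1.000000 + 0.28·(-0.749426) = -1.209839
x=-0.220000, y=-1.209839: f=-0.544886 → y ← -1.209839 + 0.28·(-0.544886) = -1.362407
x=0.060000, y=-1.362407: f=-0.307886 → y ← -1.362407 + 0.28·(-0.307886) = -1.448615
x=0.340000, y=-1.448615: f=-0.057639 → y ← -1.448615 + 0.28·(-0.057639) = -1.464754
x=0.620000, y=-1.464754: f=0.185552 → y ← -1.464754 + 0.28·0.185552 = -1.412800
y(0.9) ≈ -1.4128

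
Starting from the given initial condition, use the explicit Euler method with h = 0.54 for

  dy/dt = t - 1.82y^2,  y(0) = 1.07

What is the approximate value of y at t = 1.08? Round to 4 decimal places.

0.2334

Euler: y_{n+1} = y_n + h·f(t_n, y_n).
t=0.000000, y=1.070000: f=-2.083718 → y ← 1.070000 + 0.54·(-2.083718) = -0.055208
t=0.540000, y=-0.055208: f=0.534453 → y ← -0.055208 + 0.54·0.534453 = 0.233397
y(1.08) ≈ 0.2334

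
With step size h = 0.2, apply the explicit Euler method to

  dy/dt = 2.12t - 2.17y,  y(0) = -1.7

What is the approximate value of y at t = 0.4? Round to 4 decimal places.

-0.4598

Euler: y_{n+1} = y_n + h·f(t_n, y_n).
t=0.000000, y=-1.700000: f=3.689000 → y ← -1.700000 + 0.2·3.689000 = -0.962200
t=0.200000, y=-0.962200: f=2.511974 → y ← -0.962200 + 0.2·2.511974 = -0.459805
y(0.4) ≈ -0.4598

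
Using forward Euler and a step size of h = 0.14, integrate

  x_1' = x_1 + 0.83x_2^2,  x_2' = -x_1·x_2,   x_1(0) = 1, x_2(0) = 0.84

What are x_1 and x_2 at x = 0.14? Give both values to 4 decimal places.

1.2220, 0.7224

Euler on (x_1,x_2): x_1_{n+1} = x_1_n + h·x_1', x_2_{n+1} = x_2_n + h·x_2'.
0.000000: (1.000000, 0.840000); f=(1.585648, -0.840000) → (1.221991, 0.722400)
(x_1(0.14), x_2(0.14)) ≈ (1.2220, 0.7224)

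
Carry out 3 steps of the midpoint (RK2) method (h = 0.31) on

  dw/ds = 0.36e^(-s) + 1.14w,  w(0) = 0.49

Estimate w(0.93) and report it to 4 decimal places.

Midpoint: k1 = f(s_n, w_n); k2 = f(s_n + h/2, w_n + (h/2)·k1); w_{n+1} = w_n + h·k2.
s=0.000000, w=0.490000:
  k1 = f(0.000000, 0.490000) = 0.918600
  k2 = f(0.155000, 0.632383) = 1.029226
  w ← 0.490000 + 0.31·1.029226 = 0.809060
s=0.310000, w=0.809060:
  k1 = f(0.310000, 0.809060) = 1.186369
  k2 = f(0.465000, 0.992947) = 1.358089
  w ← 0.809060 + 0.31·1.358089 = 1.230068
s=0.620000, w=1.230068:
  k1 = f(0.620000, 1.230068) = 1.595937
  k2 = f(0.775000, 1.477438) = 1.850132
  w ← 1.230068 + 0.31·1.850132 = 1.803609
w(0.93) ≈ 1.8036

1.8036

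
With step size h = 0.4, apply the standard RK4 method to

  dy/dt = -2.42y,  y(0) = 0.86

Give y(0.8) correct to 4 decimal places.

0.1281

RK4: k1 = f(t_n, y_n); k2 = f(t_n + h/2, y_n + (h/2)·k1); k3 = f(t_n + h/2, y_n + (h/2)·k2); k4 = f(t_n + h, y_n + h·k3); y_{n+1} = y_n + (h/6)·(k1 + 2k2 + 2k3 + k4).
t=0.000000, y=0.860000:
  k1 = f(0.000000, 0.860000) = -2.081200
  k2 = f(0.200000, 0.443760) = -1.073899
  k3 = f(0.200000, 0.645220) = -1.561433
  k4 = f(0.400000, 0.235427) = -0.569733
  y ← 0.860000 + (0.4/6)·(k1 + 2k2 + 2k3 + k4) = 0.331894
t=0.400000, y=0.331894:
  k1 = f(0.400000, 0.331894) = -0.803182
  k2 = f(0.600000, 0.171257) = -0.414442
  k3 = f(0.600000, 0.249005) = -0.602592
  k4 = f(0.800000, 0.090857) = -0.219873
  y ← 0.331894 + (0.4/6)·(k1 + 2k2 + 2k3 + k4) = 0.128085
y(0.8) ≈ 0.1281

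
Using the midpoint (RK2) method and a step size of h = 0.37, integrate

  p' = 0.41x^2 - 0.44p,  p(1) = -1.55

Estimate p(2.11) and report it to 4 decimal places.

Midpoint: k1 = f(x_n, p_n); k2 = f(x_n + h/2, p_n + (h/2)·k1); p_{n+1} = p_n + h·k2.
x=1.000000, p=-1.550000:
  k1 = f(1.000000, -1.550000) = 1.092000
  k2 = f(1.185000, -1.347980) = 1.168843
  p ← -1.550000 + 0.37·1.168843 = -1.117528
x=1.370000, p=-1.117528:
  k1 = f(1.370000, -1.117528) = 1.261241
  k2 = f(1.555000, -0.884198) = 1.380437
  p ← -1.117528 + 0.37·1.380437 = -0.606766
x=1.740000, p=-0.606766:
  k1 = f(1.740000, -0.606766) = 1.508293
  k2 = f(1.925000, -0.327732) = 1.663508
  p ← -0.606766 + 0.37·1.663508 = 0.008732
p(2.11) ≈ 0.0087

0.0087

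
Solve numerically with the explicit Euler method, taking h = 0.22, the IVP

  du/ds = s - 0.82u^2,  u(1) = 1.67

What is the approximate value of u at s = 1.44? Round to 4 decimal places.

1.3083

Euler: u_{n+1} = u_n + h·f(s_n, u_n).
s=1.000000, u=1.670000: f=-1.286898 → u ← 1.670000 + 0.22·(-1.286898) = 1.386882
s=1.220000, u=1.386882: f=-0.357223 → u ← 1.386882 + 0.22·(-0.357223) = 1.308293
u(1.44) ≈ 1.3083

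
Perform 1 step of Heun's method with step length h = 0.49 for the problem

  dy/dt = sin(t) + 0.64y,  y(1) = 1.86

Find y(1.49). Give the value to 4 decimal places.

Heun: k1 = f(t_n, y_n); k2 = f(t_n + h, y_n + h·k1); y_{n+1} = y_n + (h/2)·(k1 + k2).
t=1.000000, y=1.860000:
  k1 = f(1.000000, 1.860000) = 2.031871
  k2 = f(1.490000, 2.855617) = 2.824332
  y ← 1.860000 + (0.49/2)·(2.031871 + 2.824332) = 3.049770
y(1.49) ≈ 3.0498

3.0498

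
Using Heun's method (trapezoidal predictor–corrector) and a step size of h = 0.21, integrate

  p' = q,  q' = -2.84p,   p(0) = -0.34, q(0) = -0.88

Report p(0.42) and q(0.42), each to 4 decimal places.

Heun on (p,q): k1 = f(s_n, state_n); k2 = f(s_n + h, state_n + h·k1); state_{n+1} = state_n + (h/2)·(k1 + k2).
0.000000: (-0.340000, -0.880000)
  k1 = (-0.880000, 0.965600)
  predictor → (-0.524800, -0.677224)
  k2 = (-0.677224, 1.490432)
  → (-0.503509, -0.622117)
0.210000: (-0.503509, -0.622117)
  k1 = (-0.622117, 1.429964)
  predictor → (-0.634153, -0.321824)
  k2 = (-0.321824, 1.800995)
  → (-0.602622, -0.282866)
(p(0.42), q(0.42)) ≈ (-0.6026, -0.2829)

-0.6026, -0.2829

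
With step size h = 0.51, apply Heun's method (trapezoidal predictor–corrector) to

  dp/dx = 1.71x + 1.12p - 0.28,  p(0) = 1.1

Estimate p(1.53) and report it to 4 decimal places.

8.0965

Heun: k1 = f(x_n, p_n); k2 = f(x_n + h, p_n + h·k1); p_{n+1} = p_n + (h/2)·(k1 + k2).
x=0.000000, p=1.100000:
  k1 = f(0.000000, 1.100000) = 0.952000
  k2 = f(0.510000, 1.585520) = 2.367882
  p ← 1.100000 + (0.51/2)·(0.952000 + 2.367882) = 1.946570
x=0.510000, p=1.946570:
  k1 = f(0.510000, 1.946570) = 2.772258
  k2 = f(1.020000, 3.360422) = 5.227872
  p ← 1.946570 + (0.51/2)·(2.772258 + 5.227872) = 3.986603
x=1.020000, p=3.986603:
  k1 = f(1.020000, 3.986603) = 5.929196
  k2 = f(1.530000, 7.010493) = 10.188052
  p ← 3.986603 + (0.51/2)·(5.929196 + 10.188052) = 8.096502
p(1.53) ≈ 8.0965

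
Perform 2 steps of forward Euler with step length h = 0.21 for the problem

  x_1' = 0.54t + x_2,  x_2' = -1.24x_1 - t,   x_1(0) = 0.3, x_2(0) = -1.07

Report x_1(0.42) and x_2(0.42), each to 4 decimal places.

-0.1420, -1.2118

Euler on (x_1,x_2): x_1_{n+1} = x_1_n + h·x_1', x_2_{n+1} = x_2_n + h·x_2'.
0.000000: (0.300000, -1.070000); f=(-1.070000, -0.372000) → (0.075300, -1.148120)
0.210000: (0.075300, -1.148120); f=(-1.034720, -0.303372) → (-0.141991, -1.211828)
(x_1(0.42), x_2(0.42)) ≈ (-0.1420, -1.2118)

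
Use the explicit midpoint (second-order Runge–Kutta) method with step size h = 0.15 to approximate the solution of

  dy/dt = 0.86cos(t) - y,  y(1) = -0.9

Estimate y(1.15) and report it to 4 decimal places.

Midpoint: k1 = f(t_n, y_n); k2 = f(t_n + h/2, y_n + (h/2)·k1); y_{n+1} = y_n + h·k2.
t=1.000000, y=-0.900000:
  k1 = f(1.000000, -0.900000) = 1.364660
  k2 = f(1.075000, -0.797651) = 1.206780
  y ← -0.900000 + 0.15·1.206780 = -0.718983
y(1.15) ≈ -0.7190

-0.7190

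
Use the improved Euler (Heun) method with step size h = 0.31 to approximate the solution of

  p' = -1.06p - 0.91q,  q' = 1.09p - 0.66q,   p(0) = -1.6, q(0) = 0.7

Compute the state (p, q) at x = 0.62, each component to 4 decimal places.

Heun on (p,q): k1 = f(x_n, state_n); k2 = f(x_n + h, state_n + h·k1); state_{n+1} = state_n + (h/2)·(k1 + k2).
0.000000: (-1.600000, 0.700000)
  k1 = (1.059000, -2.206000)
  predictor → (-1.271710, 0.016140)
  k2 = (1.333325, -1.396816)
  → (-1.229190, 0.141563)
0.310000: (-1.229190, 0.141563)
  k1 = (1.174118, -1.433249)
  predictor → (-0.865213, -0.302744)
  k2 = (1.192622, -0.743271)
  → (-0.862345, -0.195797)
(p(0.62), q(0.62)) ≈ (-0.8623, -0.1958)

-0.8623, -0.1958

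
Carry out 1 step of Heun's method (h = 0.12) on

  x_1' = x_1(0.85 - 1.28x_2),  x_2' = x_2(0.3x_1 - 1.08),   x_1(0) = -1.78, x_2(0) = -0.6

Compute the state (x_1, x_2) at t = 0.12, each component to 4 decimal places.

Heun on (x_1,x_2): k1 = f(t_n, state_n); k2 = f(t_n + h, state_n + h·k1); state_{n+1} = state_n + (h/2)·(k1 + k2).
0.000000: (-1.780000, -0.600000)
  k1 = (-2.880040, 0.968400)
  predictor → (-2.125605, -0.483792)
  k2 = (-3.123053, 0.831001)
  → (-2.140186, -0.492036)
(x_1(0.12), x_2(0.12)) ≈ (-2.1402, -0.4920)

-2.1402, -0.4920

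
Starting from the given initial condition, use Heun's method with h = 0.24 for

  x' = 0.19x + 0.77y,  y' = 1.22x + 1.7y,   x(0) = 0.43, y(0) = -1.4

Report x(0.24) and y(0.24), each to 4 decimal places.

Heun on (x,y): k1 = f(t_n, state_n); k2 = f(t_n + h, state_n + h·k1); state_{n+1} = state_n + (h/2)·(k1 + k2).
0.000000: (0.430000, -1.400000)
  k1 = (-0.996300, -1.855400)
  predictor → (0.190888, -1.845296)
  k2 = (-1.384609, -2.904120)
  → (0.144291, -1.971142)
(x(0.24), y(0.24)) ≈ (0.1443, -1.9711)

0.1443, -1.9711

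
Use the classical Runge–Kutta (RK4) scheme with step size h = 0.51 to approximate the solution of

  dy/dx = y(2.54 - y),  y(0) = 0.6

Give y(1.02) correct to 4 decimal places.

RK4: k1 = f(x_n, y_n); k2 = f(x_n + h/2, y_n + (h/2)·k1); k3 = f(x_n + h/2, y_n + (h/2)·k2); k4 = f(x_n + h, y_n + h·k3); y_{n+1} = y_n + (h/6)·(k1 + 2k2 + 2k3 + k4).
x=0.000000, y=0.600000:
  k1 = f(0.000000, 0.600000) = 1.164000
  k2 = f(0.255000, 0.896820) = 1.473637
  k3 = f(0.255000, 0.975777) = 1.526333
  k4 = f(0.510000, 1.378430) = 1.601143
  y ← 0.600000 + (0.51/6)·(k1 + 2k2 + 2k3 + k4) = 1.345032
x=0.510000, y=1.345032:
  k1 = f(0.510000, 1.345032) = 1.607270
  k2 = f(0.765000, 1.754886) = 1.377786
  k3 = f(0.765000, 1.696367) = 1.431111
  k4 = f(1.020000, 2.074899) = 0.965038
  y ← 1.345032 + (0.51/6)·(k1 + 2k2 + 2k3 + k4) = 2.041191
y(1.02) ≈ 2.0412

2.0412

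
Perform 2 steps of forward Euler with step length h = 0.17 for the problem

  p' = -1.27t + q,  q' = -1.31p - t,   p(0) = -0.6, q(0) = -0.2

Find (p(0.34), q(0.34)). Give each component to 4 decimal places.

-0.6820, 0.0459

Euler on (p,q): p_{n+1} = p_n + h·p', q_{n+1} = q_n + h·q'.
0.000000: (-0.600000, -0.200000); f=(-0.200000, 0.786000) → (-0.634000, -0.066380)
0.170000: (-0.634000, -0.066380); f=(-0.282280, 0.660540) → (-0.681988, 0.045912)
(p(0.34), q(0.34)) ≈ (-0.6820, 0.0459)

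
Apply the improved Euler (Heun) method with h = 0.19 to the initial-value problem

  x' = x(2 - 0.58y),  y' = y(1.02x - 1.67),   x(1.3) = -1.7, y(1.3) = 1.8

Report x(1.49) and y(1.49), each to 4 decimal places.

Heun on (x,y): k1 = f(s_n, state_n); k2 = f(s_n + h, state_n + h·k1); state_{n+1} = state_n + (h/2)·(k1 + k2).
1.300000: (-1.700000, 1.800000)
  k1 = (-1.625200, -6.127200)
  predictor → (-2.008788, 0.635832)
  k2 = (-3.276770, -2.364636)
  → (-2.165687, 0.993276)
(x(1.49), y(1.49)) ≈ (-2.1657, 0.9933)

-2.1657, 0.9933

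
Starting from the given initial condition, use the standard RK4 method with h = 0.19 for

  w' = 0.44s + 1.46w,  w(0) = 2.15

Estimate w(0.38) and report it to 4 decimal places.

3.7829

RK4: k1 = f(s_n, w_n); k2 = f(s_n + h/2, w_n + (h/2)·k1); k3 = f(s_n + h/2, w_n + (h/2)·k2); k4 = f(s_n + h, w_n + h·k3); w_{n+1} = w_n + (h/6)·(k1 + 2k2 + 2k3 + k4).
s=0.000000, w=2.150000:
  k1 = f(0.000000, 2.150000) = 3.139000
  k2 = f(0.095000, 2.448205) = 3.616179
  k3 = f(0.095000, 2.493537) = 3.682364
  k4 = f(0.190000, 2.849649) = 4.244088
  w ← 2.150000 + (0.19/6)·(k1 + 2k2 + 2k3 + k4) = 2.846039
s=0.190000, w=2.846039:
  k1 = f(0.190000, 2.846039) = 4.238817
  k2 = f(0.285000, 3.248726) = 4.868541
  k3 = f(0.285000, 3.308550) = 4.955883
  k4 = f(0.380000, 3.787657) = 5.697179
  w ← 2.846039 + (0.19/6)·(k1 + 2k2 + 2k3 + k4) = 3.782892
w(0.38) ≈ 3.7829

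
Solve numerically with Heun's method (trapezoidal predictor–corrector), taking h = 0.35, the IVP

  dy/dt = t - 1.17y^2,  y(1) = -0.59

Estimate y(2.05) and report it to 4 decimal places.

Heun: k1 = f(t_n, y_n); k2 = f(t_n + h, y_n + h·k1); y_{n+1} = y_n + (h/2)·(k1 + k2).
t=1.000000, y=-0.590000:
  k1 = f(1.000000, -0.590000) = 0.592723
  k2 = f(1.350000, -0.382547) = 1.178780
  y ← -0.590000 + (0.35/2)·(0.592723 + 1.178780) = -0.279987
t=1.350000, y=-0.279987:
  k1 = f(1.350000, -0.279987) = 1.258280
  k2 = f(1.700000, 0.160411) = 1.669894
  y ← -0.279987 + (0.35/2)·(1.258280 + 1.669894) = 0.232443
t=1.700000, y=0.232443:
  k1 = f(1.700000, 0.232443) = 1.636785
  k2 = f(2.050000, 0.805318) = 1.291211
  y ← 0.232443 + (0.35/2)·(1.636785 + 1.291211) = 0.744843
y(2.05) ≈ 0.7448

0.7448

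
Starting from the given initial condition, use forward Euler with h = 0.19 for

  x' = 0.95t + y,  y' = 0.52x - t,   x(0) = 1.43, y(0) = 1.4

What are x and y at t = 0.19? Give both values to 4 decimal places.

Euler on (x,y): x_{n+1} = x_n + h·x', y_{n+1} = y_n + h·y'.
0.000000: (1.430000, 1.400000); f=(1.400000, 0.743600) → (1.696000, 1.541284)
(x(0.19), y(0.19)) ≈ (1.6960, 1.5413)

1.6960, 1.5413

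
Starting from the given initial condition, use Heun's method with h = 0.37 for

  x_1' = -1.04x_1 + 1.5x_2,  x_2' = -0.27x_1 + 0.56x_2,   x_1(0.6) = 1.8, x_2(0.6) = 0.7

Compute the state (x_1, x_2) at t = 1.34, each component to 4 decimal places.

1.3641, 0.6722

Heun on (x_1,x_2): k1 = f(t_n, state_n); k2 = f(t_n + h, state_n + h·k1); state_{n+1} = state_n + (h/2)·(k1 + k2).
0.600000: (1.800000, 0.700000)
  k1 = (-0.822000, -0.094000)
  predictor → (1.495860, 0.665220)
  k2 = (-0.557864, -0.031359)
  → (1.544725, 0.676809)
0.970000: (1.544725, 0.676809)
  k1 = (-0.591301, -0.038063)
  predictor → (1.325944, 0.662725)
  k2 = (-0.384893, 0.013121)
  → (1.364129, 0.672194)
(x_1(1.34), x_2(1.34)) ≈ (1.3641, 0.6722)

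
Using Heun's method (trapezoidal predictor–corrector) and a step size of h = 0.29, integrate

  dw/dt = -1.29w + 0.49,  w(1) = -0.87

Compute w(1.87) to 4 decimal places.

Heun: k1 = f(t_n, w_n); k2 = f(t_n + h, w_n + h·k1); w_{n+1} = w_n + (h/2)·(k1 + k2).
t=1.000000, w=-0.870000:
  k1 = f(1.000000, -0.870000) = 1.612300
  k2 = f(1.290000, -0.402433) = 1.009139
  w ← -0.870000 + (0.29/2)·(1.612300 + 1.009139) = -0.489891
t=1.290000, w=-0.489891:
  k1 = f(1.290000, -0.489891) = 1.121960
  k2 = f(1.580000, -0.164523) = 0.702235
  w ← -0.489891 + (0.29/2)·(1.121960 + 0.702235) = -0.225383
t=1.580000, w=-0.225383:
  k1 = f(1.580000, -0.225383) = 0.780744
  k2 = f(1.870000, 0.001033) = 0.488668
  w ← -0.225383 + (0.29/2)·(0.780744 + 0.488668) = -0.041318
w(1.87) ≈ -0.0413

-0.0413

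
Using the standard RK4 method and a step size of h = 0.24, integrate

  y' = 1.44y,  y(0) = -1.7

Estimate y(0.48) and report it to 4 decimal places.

-3.3932

RK4: k1 = f(t_n, y_n); k2 = f(t_n + h/2, y_n + (h/2)·k1); k3 = f(t_n + h/2, y_n + (h/2)·k2); k4 = f(t_n + h, y_n + h·k3); y_{n+1} = y_n + (h/6)·(k1 + 2k2 + 2k3 + k4).
t=0.000000, y=-1.700000:
  k1 = f(0.000000, -1.700000) = -2.448000
  k2 = f(0.120000, -1.993760) = -2.871014
  k3 = f(0.120000, -2.044522) = -2.944111
  k4 = f(0.240000, -2.406587) = -3.465485
  y ← -1.700000 + (0.24/6)·(k1 + 2k2 + 2k3 + k4) = -2.401749
t=0.240000, y=-2.401749:
  k1 = f(0.240000, -2.401749) = -3.458519
  k2 = f(0.360000, -2.816772) = -4.056151
  k3 = f(0.360000, -2.888488) = -4.159422
  k4 = f(0.480000, -3.400011) = -4.896016
  y ← -2.401749 + (0.24/6)·(k1 + 2k2 + 2k3 + k4) = -3.393177
y(0.48) ≈ -3.3932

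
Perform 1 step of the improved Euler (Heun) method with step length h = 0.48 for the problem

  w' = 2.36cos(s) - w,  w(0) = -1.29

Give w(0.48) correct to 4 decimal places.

Heun: k1 = f(s_n, w_n); k2 = f(s_n + h, w_n + h·k1); w_{n+1} = w_n + (h/2)·(k1 + k2).
s=0.000000, w=-1.290000:
  k1 = f(0.000000, -1.290000) = 3.650000
  k2 = f(0.480000, 0.462000) = 1.631308
  w ← -1.290000 + (0.48/2)·(3.650000 + 1.631308) = -0.022486
w(0.48) ≈ -0.0225

-0.0225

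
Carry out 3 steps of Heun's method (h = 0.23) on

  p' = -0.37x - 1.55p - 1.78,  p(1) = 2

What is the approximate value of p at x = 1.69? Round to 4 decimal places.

Heun: k1 = f(x_n, p_n); k2 = f(x_n + h, p_n + h·k1); p_{n+1} = p_n + (h/2)·(k1 + k2).
x=1.000000, p=2.000000:
  k1 = f(1.000000, 2.000000) = -5.250000
  k2 = f(1.230000, 0.792500) = -3.463475
  p ← 2.000000 + (0.23/2)·(-5.250000 + (-3.463475)) = 0.997950
x=1.230000, p=0.997950:
  k1 = f(1.230000, 0.997950) = -3.781923
  k2 = f(1.460000, 0.128108) = -2.518768
  p ← 0.997950 + (0.23/2)·(-3.781923 + (-2.518768)) = 0.273371
x=1.460000, p=0.273371:
  k1 = f(1.460000, 0.273371) = -2.743925
  k2 = f(1.690000, -0.357732) = -1.850816
  p ← 0.273371 + (0.23/2)·(-2.743925 + (-1.850816)) = -0.255024
p(1.69) ≈ -0.2550

-0.2550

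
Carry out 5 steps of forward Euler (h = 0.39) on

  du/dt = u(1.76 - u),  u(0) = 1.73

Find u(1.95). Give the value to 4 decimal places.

Euler: u_{n+1} = u_n + h·f(t_n, u_n).
t=0.000000, u=1.730000: f=0.051900 → u ← 1.730000 + 0.39·0.051900 = 1.750241
t=0.390000, u=1.750241: f=0.017081 → u ← 1.750241 + 0.39·0.017081 = 1.756902
t=0.780000, u=1.756902: f=0.005442 → u ← 1.756902 + 0.39·0.005442 = 1.759025
t=1.170000, u=1.759025: f=0.001715 → u ← 1.759025 + 0.39·0.001715 = 1.759694
t=1.560000, u=1.759694: f=0.000539 → u ← 1.759694 + 0.39·0.000539 = 1.759904
u(1.95) ≈ 1.7599

1.7599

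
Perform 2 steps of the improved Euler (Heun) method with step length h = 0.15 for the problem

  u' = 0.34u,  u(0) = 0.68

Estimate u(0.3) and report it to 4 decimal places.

Heun: k1 = f(x_n, u_n); k2 = f(x_n + h, u_n + h·k1); u_{n+1} = u_n + (h/2)·(k1 + k2).
x=0.000000, u=0.680000:
  k1 = f(0.000000, 0.680000) = 0.231200
  k2 = f(0.150000, 0.714680) = 0.242991
  u ← 0.680000 + (0.15/2)·(0.231200 + 0.242991) = 0.715564
x=0.150000, u=0.715564:
  k1 = f(0.150000, 0.715564) = 0.243292
  k2 = f(0.300000, 0.752058) = 0.255700
  u ← 0.715564 + (0.15/2)·(0.243292 + 0.255700) = 0.752989
u(0.3) ≈ 0.7530

0.7530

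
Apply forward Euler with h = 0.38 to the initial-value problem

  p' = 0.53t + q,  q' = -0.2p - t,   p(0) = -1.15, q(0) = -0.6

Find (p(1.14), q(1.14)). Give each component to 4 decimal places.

Euler on (p,q): p_{n+1} = p_n + h·p', q_{n+1} = q_n + h·q'.
0.000000: (-1.150000, -0.600000); f=(-0.600000, 0.230000) → (-1.378000, -0.512600)
0.380000: (-1.378000, -0.512600); f=(-0.311200, -0.104400) → (-1.496256, -0.552272)
0.760000: (-1.496256, -0.552272); f=(-0.149472, -0.460749) → (-1.553055, -0.727357)
(p(1.14), q(1.14)) ≈ (-1.5531, -0.7274)

-1.5531, -0.7274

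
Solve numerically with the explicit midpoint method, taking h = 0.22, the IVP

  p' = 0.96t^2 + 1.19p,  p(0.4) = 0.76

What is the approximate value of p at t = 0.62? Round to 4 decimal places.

1.0444

Midpoint: k1 = f(t_n, p_n); k2 = f(t_n + h/2, p_n + (h/2)·k1); p_{n+1} = p_n + h·k2.
t=0.400000, p=0.760000:
  k1 = f(0.400000, 0.760000) = 1.058000
  k2 = f(0.510000, 0.876380) = 1.292588
  p ← 0.760000 + 0.22·1.292588 = 1.044369
p(0.62) ≈ 1.0444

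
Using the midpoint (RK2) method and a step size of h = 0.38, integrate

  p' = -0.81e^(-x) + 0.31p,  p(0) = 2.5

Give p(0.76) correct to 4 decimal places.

Midpoint: k1 = f(x_n, p_n); k2 = f(x_n + h/2, p_n + (h/2)·k1); p_{n+1} = p_n + h·k2.
x=0.000000, p=2.500000:
  k1 = f(0.000000, 2.500000) = -0.035000
  k2 = f(0.190000, 2.493350) = 0.103102
  p ← 2.500000 + 0.38·0.103102 = 2.539179
x=0.380000, p=2.539179:
  k1 = f(0.380000, 2.539179) = 0.233218
  k2 = f(0.570000, 2.583490) = 0.342806
  p ← 2.539179 + 0.38·0.342806 = 2.669445
p(0.76) ≈ 2.6694

2.6694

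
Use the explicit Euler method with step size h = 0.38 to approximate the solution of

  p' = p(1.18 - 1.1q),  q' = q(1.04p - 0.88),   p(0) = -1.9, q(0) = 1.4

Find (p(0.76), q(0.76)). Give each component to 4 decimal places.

-2.4573, -0.0021

Euler on (p,q): p_{n+1} = p_n + h·p', q_{n+1} = q_n + h·q'.
0.000000: (-1.900000, 1.400000); f=(0.684000, -3.998400) → (-1.640080, -0.119392)
0.380000: (-1.640080, -0.119392); f=(-2.150688, 0.308710) → (-2.457341, -0.002082)
(p(0.76), q(0.76)) ≈ (-2.4573, -0.0021)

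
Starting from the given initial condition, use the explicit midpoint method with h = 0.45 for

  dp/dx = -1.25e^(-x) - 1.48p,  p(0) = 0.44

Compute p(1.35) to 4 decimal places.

Midpoint: k1 = f(x_n, p_n); k2 = f(x_n + h/2, p_n + (h/2)·k1); p_{n+1} = p_n + h·k2.
x=0.000000, p=0.440000:
  k1 = f(0.000000, 0.440000) = -1.901200
  k2 = f(0.225000, 0.012230) = -1.016246
  p ← 0.440000 + 0.45·(-1.016246) = -0.017311
x=0.450000, p=-0.017311:
  k1 = f(0.450000, -0.017311) = -0.771416
  k2 = f(0.675000, -0.190879) = -0.353945
  p ← -0.017311 + 0.45·(-0.353945) = -0.176586
x=0.900000, p=-0.176586:
  k1 = f(0.900000, -0.176586) = -0.246865
  k2 = f(1.125000, -0.232130) = -0.062263
  p ← -0.176586 + 0.45·(-0.062263) = -0.204604
p(1.35) ≈ -0.2046

-0.2046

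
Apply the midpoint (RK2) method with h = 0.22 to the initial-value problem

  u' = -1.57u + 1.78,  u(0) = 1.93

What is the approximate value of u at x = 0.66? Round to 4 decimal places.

Midpoint: k1 = f(x_n, u_n); k2 = f(x_n + h/2, u_n + (h/2)·k1); u_{n+1} = u_n + h·k2.
x=0.000000, u=1.930000:
  k1 = f(0.000000, 1.930000) = -1.250100
  k2 = f(0.110000, 1.792489) = -1.034208
  u ← 1.930000 + 0.22·(-1.034208) = 1.702474
x=0.220000, u=1.702474:
  k1 = f(0.220000, 1.702474) = -0.892885
  k2 = f(0.330000, 1.604257) = -0.738683
  u ← 1.702474 + 0.22·(-0.738683) = 1.539964
x=0.440000, u=1.539964:
  k1 = f(0.440000, 1.539964) = -0.637743
  k2 = f(0.550000, 1.469812) = -0.527605
  u ← 1.539964 + 0.22·(-0.527605) = 1.423891
u(0.66) ≈ 1.4239

1.4239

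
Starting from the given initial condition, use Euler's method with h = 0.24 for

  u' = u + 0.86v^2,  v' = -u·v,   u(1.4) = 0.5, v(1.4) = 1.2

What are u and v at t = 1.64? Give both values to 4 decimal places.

Euler on (u,v): u_{n+1} = u_n + h·u', v_{n+1} = v_n + h·v'.
1.400000: (0.500000, 1.200000); f=(1.738400, -0.600000) → (0.917216, 1.056000)
(u(1.64), v(1.64)) ≈ (0.9172, 1.0560)

0.9172, 1.0560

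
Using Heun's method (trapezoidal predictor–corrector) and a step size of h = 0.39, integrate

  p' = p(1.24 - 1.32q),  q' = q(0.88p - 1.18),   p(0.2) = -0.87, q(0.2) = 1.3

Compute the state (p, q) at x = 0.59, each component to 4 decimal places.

Heun on (p,q): k1 = f(x_n, state_n); k2 = f(x_n + h, state_n + h·k1); state_{n+1} = state_n + (h/2)·(k1 + k2).
0.200000: (-0.870000, 1.300000)
  k1 = (0.414120, -2.529280)
  predictor → (-0.708493, 0.313581)
  k2 = (-0.585267, -0.565535)
  → (-0.903374, 0.696511)
(p(0.59), q(0.59)) ≈ (-0.9034, 0.6965)

-0.9034, 0.6965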